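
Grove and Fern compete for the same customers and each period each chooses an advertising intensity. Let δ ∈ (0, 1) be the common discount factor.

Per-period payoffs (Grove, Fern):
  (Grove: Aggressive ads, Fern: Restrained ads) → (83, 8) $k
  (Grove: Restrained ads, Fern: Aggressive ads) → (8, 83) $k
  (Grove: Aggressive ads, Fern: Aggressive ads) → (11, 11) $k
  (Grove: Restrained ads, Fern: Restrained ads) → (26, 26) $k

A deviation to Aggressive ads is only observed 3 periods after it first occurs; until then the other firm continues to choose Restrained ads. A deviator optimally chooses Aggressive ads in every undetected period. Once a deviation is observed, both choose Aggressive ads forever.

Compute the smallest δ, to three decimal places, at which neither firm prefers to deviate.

0.925

The best deviation is to choose Aggressive ads for all 3 undetected periods, earning 83 each, then 11 forever once detected.
Deviation value: 83(1−δ^3)/(1−δ) + 11δ^3/(1−δ); cooperation value: 26/(1−δ).
IC: 26 ≥ 83(1−δ^3) + 11δ^3 = 83 − 72δ^3.
So δ^3 ≥ 57/72 = 19/24, giving δ ≥ (19/24)^(1/3) ≈ 0.925.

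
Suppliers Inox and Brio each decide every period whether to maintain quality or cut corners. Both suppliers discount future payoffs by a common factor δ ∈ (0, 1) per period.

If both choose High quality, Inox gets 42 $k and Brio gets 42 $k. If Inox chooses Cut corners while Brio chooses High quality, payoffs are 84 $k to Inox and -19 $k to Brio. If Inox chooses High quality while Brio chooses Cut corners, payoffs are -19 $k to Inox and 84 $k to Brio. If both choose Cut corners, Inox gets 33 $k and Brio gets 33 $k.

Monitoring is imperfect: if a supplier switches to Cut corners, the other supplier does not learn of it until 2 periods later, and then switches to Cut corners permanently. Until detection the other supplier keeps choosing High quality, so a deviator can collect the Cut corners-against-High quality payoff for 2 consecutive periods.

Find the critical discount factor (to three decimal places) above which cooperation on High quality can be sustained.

0.907

A deviator earns 84 for 2 periods, then 33 forever; cooperating earns 42 forever. Multiplying the IC by (1−δ):
42 ≥ 84(1−δ^2) + 33δ^2, so 51·δ^2 ≥ 42 and δ^2 ≥ 14/17.
δ ≥ (14/17)^(1/2) ≈ 0.907.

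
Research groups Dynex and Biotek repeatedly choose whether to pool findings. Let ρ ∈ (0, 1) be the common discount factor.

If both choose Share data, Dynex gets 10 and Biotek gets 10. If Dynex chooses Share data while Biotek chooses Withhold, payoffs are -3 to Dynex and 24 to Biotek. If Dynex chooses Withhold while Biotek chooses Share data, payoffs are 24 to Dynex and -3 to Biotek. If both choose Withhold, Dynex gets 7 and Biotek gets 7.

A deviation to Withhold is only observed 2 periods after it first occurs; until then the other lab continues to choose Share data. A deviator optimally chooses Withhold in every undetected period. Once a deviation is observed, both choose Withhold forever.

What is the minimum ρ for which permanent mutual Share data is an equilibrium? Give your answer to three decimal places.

The best deviation is to choose Withhold for all 2 undetected periods, earning 24 each, then 7 forever once detected.
Deviation value: 24(1−ρ^2)/(1−ρ) + 7ρ^2/(1−ρ); cooperation value: 10/(1−ρ).
IC: 10 ≥ 24(1−ρ^2) + 7ρ^2 = 24 − 17ρ^2.
So ρ^2 ≥ 14/17, giving ρ ≥ (14/17)^(1/2) ≈ 0.907.

0.907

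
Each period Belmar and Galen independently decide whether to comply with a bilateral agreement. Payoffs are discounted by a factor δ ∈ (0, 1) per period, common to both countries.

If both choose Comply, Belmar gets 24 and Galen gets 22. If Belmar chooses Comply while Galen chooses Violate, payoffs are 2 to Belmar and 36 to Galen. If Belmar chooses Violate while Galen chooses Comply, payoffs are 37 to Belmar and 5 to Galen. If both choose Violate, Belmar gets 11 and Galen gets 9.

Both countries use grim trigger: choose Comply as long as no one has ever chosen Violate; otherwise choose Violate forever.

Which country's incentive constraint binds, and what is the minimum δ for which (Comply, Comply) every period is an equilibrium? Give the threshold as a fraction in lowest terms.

Belmar: cooperation gives 24 each period; deviation gives 37 once then 11 forever.
  24/(1−δ) ≥ 37 + 11δ/(1−δ) ⇒ δ ≥ 13/26 = 1/2.
Galen: cooperation gives 22 each period; deviation gives 36 once then 9 forever.
  δ ≥ 14/27.
Both must hold, so the binding constraint is Galen's: δ ≥ 14/27.

Galen; δ ≥ 14/27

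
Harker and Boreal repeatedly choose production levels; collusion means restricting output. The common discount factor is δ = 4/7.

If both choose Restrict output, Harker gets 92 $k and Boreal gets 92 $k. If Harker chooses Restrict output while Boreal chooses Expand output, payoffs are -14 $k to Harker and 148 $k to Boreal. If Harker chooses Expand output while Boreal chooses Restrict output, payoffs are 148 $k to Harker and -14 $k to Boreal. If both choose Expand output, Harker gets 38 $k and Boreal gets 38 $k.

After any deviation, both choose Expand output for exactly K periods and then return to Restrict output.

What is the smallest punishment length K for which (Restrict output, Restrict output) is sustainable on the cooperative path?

Need Σ_{k=1}^{K} δ^k ≥ (148−92)/(92−38) = 1.0370 at δ = 4/7.
At K = 2 the sum is 0.8980 < 1.0370; at K = 3 it is 1.0845 ≥ 1.0370.
So the minimum punishment length is K = 3.

3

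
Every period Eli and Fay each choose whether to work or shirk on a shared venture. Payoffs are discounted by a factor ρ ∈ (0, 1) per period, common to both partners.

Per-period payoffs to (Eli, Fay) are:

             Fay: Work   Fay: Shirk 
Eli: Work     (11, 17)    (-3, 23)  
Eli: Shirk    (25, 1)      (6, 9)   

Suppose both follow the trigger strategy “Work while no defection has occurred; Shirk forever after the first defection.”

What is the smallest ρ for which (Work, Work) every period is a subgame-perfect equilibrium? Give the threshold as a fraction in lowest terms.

For Eli: deviation gain 25−11 = 14, per-period punishment loss 11−6 = 5. IC gives ρ ≥ 14/19.
For Fay: gain 6, loss 8 per period, so ρ ≥ 6/14 = 3/7.
The tighter constraint is Eli's, so cooperation needs ρ ≥ 14/19.

14/19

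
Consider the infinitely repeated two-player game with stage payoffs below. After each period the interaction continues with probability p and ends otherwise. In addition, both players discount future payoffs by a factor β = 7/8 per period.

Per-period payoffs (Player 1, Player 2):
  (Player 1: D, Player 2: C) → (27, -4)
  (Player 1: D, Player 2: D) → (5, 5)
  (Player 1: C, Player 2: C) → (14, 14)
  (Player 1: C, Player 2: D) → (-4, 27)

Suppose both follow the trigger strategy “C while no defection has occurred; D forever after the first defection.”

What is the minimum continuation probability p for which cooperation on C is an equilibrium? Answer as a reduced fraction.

Expected continuation weight on next period's payoff is β·p = 7/8·p, which plays the role of the discount factor.
Cooperation requires 7/8·p ≥ (27−14)/(27−5) = 13/22, hence p ≥ 52/77.

52/77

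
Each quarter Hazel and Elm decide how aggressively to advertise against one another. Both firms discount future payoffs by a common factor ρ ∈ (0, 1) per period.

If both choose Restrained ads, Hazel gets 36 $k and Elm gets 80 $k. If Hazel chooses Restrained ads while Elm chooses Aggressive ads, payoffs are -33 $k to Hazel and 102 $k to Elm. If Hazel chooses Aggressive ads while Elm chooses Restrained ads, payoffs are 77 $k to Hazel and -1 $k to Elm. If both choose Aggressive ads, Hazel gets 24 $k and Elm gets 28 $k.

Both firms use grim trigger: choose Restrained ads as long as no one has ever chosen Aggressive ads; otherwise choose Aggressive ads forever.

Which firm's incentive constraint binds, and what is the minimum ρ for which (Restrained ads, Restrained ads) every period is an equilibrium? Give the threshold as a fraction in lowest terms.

Hazel: cooperation gives 36 each period; deviation gives 77 once then 24 forever.
  36/(1−ρ) ≥ 77 + 24ρ/(1−ρ) ⇒ ρ ≥ 41/53.
Elm: cooperation gives 80 each period; deviation gives 102 once then 28 forever.
  ρ ≥ 22/74 = 11/37.
Both must hold, so the binding constraint is Hazel's: ρ ≥ 41/53.

Hazel; ρ ≥ 41/53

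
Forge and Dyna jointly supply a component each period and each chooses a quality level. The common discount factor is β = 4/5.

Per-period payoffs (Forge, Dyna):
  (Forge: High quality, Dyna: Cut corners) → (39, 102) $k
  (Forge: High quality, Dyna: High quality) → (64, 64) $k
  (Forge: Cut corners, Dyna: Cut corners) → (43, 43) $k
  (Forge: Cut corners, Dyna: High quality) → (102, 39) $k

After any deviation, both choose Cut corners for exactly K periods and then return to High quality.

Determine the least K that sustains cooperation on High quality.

Need Σ_{k=1}^{K} β^k ≥ (102−64)/(64−43) = 1.8095 at β = 4/5.
At K = 2 the sum is 1.4400 < 1.8095; at K = 3 it is 1.9520 ≥ 1.8095.
So the minimum punishment length is K = 3.

3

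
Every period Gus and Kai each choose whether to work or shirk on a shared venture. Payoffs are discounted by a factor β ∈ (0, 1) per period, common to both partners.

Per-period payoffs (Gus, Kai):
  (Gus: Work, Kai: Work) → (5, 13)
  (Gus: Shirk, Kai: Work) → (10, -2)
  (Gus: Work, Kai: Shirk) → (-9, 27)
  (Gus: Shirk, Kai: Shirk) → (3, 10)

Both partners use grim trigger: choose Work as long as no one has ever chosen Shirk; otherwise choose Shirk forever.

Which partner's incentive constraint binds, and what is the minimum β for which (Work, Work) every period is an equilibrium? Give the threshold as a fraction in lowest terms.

For Gus: deviation gain 10−5 = 5, per-period punishment loss 5−3 = 2. IC gives β ≥ 5/7.
For Kai: gain 14, loss 3 per period, so β ≥ 14/17.
The tighter constraint is Kai's, so cooperation needs β ≥ 14/17.

Kai; β ≥ 14/17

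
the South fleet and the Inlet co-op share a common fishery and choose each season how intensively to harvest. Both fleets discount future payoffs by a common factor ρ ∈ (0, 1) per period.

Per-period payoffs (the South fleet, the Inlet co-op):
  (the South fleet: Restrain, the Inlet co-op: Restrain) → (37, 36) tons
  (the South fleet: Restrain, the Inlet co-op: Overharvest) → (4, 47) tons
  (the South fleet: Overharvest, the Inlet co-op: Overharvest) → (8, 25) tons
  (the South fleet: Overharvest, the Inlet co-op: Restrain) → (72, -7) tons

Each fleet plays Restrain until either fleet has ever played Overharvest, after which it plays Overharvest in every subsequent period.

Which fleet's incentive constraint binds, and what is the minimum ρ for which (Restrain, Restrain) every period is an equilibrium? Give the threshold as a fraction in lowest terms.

the South fleet; ρ ≥ 35/64

the South fleet's threshold: (72−37)/(72−8) = 35/64.
the Inlet co-op's threshold: (47−36)/(47−25) = 1/2.
35/64 > 1/2, so the South fleet binds and ρ* = 35/64.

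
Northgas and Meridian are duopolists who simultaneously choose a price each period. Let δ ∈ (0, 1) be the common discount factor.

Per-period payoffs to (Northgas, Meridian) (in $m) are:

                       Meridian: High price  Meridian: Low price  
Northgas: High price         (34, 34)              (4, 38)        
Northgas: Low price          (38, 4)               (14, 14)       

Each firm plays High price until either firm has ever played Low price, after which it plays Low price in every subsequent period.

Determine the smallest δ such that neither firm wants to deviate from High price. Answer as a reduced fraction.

Under grim trigger the critical discount factor is (T−C)/(T−P) with T = 38, C = 34, P = 14.
δ* = (38−34)/(38−14) = 4/24 = 1/6.

1/6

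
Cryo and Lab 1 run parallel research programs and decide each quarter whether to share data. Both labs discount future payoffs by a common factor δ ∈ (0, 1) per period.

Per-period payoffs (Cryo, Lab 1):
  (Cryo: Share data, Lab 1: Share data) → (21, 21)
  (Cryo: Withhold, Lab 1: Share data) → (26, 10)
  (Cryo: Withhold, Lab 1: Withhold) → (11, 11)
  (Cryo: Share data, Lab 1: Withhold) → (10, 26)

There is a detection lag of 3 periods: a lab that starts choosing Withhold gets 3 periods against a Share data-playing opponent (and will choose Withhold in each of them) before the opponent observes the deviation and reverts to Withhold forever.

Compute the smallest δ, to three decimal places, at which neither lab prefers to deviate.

The best deviation is to choose Withhold for all 3 undetected periods, earning 26 each, then 11 forever once detected.
Deviation value: 26(1−δ^3)/(1−δ) + 11δ^3/(1−δ); cooperation value: 21/(1−δ).
IC: 21 ≥ 26(1−δ^3) + 11δ^3 = 26 − 15δ^3.
So δ^3 ≥ 5/15 = 1/3, giving δ ≥ (1/3)^(1/3) ≈ 0.693.

0.693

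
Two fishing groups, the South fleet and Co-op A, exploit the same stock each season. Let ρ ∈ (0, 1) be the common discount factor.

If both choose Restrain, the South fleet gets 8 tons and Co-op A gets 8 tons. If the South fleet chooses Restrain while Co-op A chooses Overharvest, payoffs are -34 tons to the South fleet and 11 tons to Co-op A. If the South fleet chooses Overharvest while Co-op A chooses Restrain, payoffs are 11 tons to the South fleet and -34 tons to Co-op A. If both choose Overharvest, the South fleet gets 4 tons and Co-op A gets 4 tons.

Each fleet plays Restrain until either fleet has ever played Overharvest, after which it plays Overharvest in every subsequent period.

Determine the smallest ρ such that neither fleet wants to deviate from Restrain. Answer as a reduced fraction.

One-period gain from deviating is 11 − 8 = 3. The loss is 8 − 4 = 4 in every subsequent period, with present value 4·ρ/(1−ρ).
Deviation is unprofitable when 4·ρ/(1−ρ) ≥ 3, i.e. ρ/(1−ρ) ≥ 3/4.
Equivalently ρ ≥ 3/(3+4) = 3/7.

3/7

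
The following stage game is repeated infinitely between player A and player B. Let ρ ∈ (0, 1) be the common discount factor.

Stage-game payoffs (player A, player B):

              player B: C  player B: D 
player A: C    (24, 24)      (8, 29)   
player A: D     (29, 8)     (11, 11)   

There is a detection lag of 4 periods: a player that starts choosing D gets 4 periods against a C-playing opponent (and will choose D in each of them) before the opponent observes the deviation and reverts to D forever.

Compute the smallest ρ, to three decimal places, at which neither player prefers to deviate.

Deviating for the 4 undetected periods gains 29−24 = 5 per period over cooperation, then loses 24−11 = 13 per period forever once punishment starts.
Gain: 5(1 + ρ + … + ρ^3); loss: 13·ρ^4/(1−ρ).
No profitable deviation ⇔ 5(1−ρ^4) ≤ 13·ρ^4, i.e. ρ^4 ≥ 5/(5+13) = 5/18.
Hence ρ ≥ (5/18)^(1/4) ≈ 0.726.

0.726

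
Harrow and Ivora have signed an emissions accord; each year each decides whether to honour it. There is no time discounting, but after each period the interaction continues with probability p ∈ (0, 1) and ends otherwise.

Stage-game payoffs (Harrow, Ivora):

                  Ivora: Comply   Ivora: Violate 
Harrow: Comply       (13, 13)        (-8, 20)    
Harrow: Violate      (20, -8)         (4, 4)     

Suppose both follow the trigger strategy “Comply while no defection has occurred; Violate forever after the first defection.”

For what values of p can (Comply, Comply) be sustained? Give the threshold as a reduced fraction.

7/16

With no time discounting, the continuation probability p plays the role of the discount factor.
Grim-trigger IC: 13/(1−p) ≥ 20 + 4p/(1−p) ⇒ p ≥ (20−13)/(20−4) = 7/16.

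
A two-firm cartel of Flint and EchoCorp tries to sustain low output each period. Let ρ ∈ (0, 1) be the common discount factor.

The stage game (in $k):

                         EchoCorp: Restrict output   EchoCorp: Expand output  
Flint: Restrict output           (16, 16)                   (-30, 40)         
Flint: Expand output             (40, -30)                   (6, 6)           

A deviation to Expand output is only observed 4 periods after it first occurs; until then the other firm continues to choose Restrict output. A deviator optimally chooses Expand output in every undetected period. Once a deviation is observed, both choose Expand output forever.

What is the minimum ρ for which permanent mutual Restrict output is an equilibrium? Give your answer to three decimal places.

0.917

Deviating for the 4 undetected periods gains 40−16 = 24 per period over cooperation, then loses 16−6 = 10 per period forever once punishment starts.
Gain: 24(1 + ρ + … + ρ^3); loss: 10·ρ^4/(1−ρ).
No profitable deviation ⇔ 24(1−ρ^4) ≤ 10·ρ^4, i.e. ρ^4 ≥ 24/(24+10) = 12/17.
Hence ρ ≥ (12/17)^(1/4) ≈ 0.917.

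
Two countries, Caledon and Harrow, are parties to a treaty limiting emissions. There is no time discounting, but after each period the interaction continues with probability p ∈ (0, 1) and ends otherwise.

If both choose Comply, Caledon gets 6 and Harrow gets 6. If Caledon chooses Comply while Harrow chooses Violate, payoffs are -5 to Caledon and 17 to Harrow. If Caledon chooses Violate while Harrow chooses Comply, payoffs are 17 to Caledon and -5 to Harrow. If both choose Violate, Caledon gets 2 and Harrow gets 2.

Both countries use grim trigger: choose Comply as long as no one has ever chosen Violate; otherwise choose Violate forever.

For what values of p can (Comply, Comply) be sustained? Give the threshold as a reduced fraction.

11/15

Expected cooperation value is 6 + p·6 + p²·6 + … = 6/(1−p); deviation gives 17 + p·2/(1−p).
6 ≥ 17(1−p) + 2p ⇒ 15p ≥ 11 ⇒ p ≥ 11/15.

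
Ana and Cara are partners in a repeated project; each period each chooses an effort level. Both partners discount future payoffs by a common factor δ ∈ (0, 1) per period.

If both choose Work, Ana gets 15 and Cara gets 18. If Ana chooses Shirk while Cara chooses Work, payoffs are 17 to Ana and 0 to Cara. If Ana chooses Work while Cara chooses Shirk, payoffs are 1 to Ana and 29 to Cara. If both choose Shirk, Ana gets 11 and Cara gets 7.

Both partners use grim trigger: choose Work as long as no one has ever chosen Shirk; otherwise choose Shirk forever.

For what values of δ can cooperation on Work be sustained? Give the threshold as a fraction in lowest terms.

1/2

Ana's threshold: (17−15)/(17−11) = 1/3.
Cara's threshold: (29−18)/(29−7) = 1/2.
1/3 < 1/2, so Cara binds and δ* = 1/2.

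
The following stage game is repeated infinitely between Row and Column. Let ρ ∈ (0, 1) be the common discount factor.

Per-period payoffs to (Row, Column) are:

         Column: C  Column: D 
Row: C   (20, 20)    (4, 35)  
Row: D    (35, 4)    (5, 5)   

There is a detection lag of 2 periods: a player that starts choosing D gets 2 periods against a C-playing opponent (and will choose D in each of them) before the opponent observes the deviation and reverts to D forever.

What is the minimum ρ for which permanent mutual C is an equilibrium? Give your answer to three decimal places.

The best deviation is to choose D for all 2 undetected periods, earning 35 each, then 5 forever once detected.
Deviation value: 35(1−ρ^2)/(1−ρ) + 5ρ^2/(1−ρ); cooperation value: 20/(1−ρ).
IC: 20 ≥ 35(1−ρ^2) + 5ρ^2 = 35 − 30ρ^2.
So ρ^2 ≥ 15/30 = 1/2, giving ρ ≥ (1/2)^(1/2) ≈ 0.707.

0.707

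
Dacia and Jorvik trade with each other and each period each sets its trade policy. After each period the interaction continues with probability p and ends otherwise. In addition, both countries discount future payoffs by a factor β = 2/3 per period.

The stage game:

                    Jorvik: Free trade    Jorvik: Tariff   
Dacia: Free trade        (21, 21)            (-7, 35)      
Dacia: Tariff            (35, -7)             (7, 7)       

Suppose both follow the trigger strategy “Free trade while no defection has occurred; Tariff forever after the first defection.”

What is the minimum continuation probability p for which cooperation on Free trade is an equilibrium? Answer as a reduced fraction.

3/4

With continuation probability p and discount β, the effective per-period discount factor is βp.
Grim-trigger IC: βp ≥ (35−21)/(35−7) = 1/2.
So p ≥ (1/2)/(2/3) = 3/4.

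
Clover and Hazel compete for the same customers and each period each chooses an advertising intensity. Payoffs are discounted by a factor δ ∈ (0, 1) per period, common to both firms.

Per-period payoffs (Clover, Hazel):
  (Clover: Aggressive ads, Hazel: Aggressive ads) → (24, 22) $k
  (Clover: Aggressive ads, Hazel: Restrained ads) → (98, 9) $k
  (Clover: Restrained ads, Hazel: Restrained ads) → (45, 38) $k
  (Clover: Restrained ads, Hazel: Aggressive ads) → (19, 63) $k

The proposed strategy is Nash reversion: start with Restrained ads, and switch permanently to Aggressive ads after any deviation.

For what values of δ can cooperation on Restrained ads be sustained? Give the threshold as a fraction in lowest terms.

53/74

Clover: cooperation gives 45 each period; deviation gives 98 once then 24 forever.
  45/(1−δ) ≥ 98 + 24δ/(1−δ) ⇒ δ ≥ 53/74.
Hazel: cooperation gives 38 each period; deviation gives 63 once then 22 forever.
  δ ≥ 25/41.
Both must hold, so the binding constraint is Clover's: δ ≥ 53/74.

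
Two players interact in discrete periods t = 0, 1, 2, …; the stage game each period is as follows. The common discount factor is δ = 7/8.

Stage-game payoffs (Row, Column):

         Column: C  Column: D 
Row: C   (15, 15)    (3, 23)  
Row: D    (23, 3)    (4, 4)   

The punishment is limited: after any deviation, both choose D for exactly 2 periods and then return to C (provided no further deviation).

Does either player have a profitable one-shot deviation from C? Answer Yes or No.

No

IC: δ+…+δ^2 ≥ (23−15)/(15−4) = 8/11.
At δ = 7/8: partial sum = 1.6406 ≥ 0.7273. Cooperation sustainable.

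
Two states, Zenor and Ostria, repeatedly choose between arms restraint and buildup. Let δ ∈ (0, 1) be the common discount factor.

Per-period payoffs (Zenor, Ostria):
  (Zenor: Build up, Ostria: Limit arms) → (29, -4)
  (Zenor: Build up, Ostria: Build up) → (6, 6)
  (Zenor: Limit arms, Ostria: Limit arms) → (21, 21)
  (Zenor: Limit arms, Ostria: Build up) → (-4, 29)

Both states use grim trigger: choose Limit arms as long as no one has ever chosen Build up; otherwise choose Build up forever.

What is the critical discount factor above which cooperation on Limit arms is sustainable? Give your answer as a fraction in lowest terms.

One-period gain from deviating is 29 − 21 = 8. The loss is 21 − 6 = 15 in every subsequent period, with present value 15·δ/(1−δ).
Deviation is unprofitable when 15·δ/(1−δ) ≥ 8, i.e. δ/(1−δ) ≥ 8/15.
Equivalently δ ≥ 8/(8+15) = 8/23.

8/23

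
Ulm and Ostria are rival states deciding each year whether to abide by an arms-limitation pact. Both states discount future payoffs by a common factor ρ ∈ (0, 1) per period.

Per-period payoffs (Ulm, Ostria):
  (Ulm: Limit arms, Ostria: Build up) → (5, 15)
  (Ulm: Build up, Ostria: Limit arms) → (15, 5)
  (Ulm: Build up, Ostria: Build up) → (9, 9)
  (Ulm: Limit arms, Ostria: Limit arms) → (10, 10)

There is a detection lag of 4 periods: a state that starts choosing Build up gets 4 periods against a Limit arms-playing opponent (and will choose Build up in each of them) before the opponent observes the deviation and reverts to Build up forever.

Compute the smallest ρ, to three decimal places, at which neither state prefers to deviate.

Deviating for the 4 undetected periods gains 15−10 = 5 per period over cooperation, then loses 10−9 = 1 per period forever once punishment starts.
Gain: 5(1 + ρ + … + ρ^3); loss: 1·ρ^4/(1−ρ).
No profitable deviation ⇔ 5(1−ρ^4) ≤ 1·ρ^4, i.e. ρ^4 ≥ 5/(5+1) = 5/6.
Hence ρ ≥ (5/6)^(1/4) ≈ 0.955.

0.955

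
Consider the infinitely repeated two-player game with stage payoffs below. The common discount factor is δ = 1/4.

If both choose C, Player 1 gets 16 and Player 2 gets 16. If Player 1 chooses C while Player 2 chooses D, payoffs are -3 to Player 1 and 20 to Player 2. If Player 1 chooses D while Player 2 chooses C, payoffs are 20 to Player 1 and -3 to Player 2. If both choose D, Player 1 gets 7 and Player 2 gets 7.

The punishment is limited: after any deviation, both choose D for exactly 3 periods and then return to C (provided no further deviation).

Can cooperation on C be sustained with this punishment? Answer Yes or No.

No

IC: δ+…+δ^3 ≥ (20−16)/(16−7) = 4/9.
At δ = 1/4: partial sum = 0.3281 < 0.4444. Cooperation not sustainable.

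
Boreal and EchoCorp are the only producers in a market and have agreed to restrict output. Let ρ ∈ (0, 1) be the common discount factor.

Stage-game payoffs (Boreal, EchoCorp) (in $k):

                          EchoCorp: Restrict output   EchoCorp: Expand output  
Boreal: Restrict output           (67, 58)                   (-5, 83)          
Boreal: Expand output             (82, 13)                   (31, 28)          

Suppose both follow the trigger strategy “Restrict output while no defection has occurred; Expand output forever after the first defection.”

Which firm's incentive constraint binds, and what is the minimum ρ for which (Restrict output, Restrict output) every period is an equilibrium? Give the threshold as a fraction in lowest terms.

Boreal's threshold: (82−67)/(82−31) = 5/17.
EchoCorp's threshold: (83−58)/(83−28) = 5/11.
5/17 < 5/11, so EchoCorp binds and ρ* = 5/11.

EchoCorp; ρ ≥ 5/11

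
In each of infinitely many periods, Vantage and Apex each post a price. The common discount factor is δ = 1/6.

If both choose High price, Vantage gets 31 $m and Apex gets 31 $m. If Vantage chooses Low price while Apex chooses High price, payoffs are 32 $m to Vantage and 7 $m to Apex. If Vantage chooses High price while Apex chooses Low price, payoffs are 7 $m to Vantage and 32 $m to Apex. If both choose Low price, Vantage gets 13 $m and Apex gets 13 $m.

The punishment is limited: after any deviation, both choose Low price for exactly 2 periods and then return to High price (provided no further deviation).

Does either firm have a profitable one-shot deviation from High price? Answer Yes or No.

Comparing payoff streams over the 3 periods until play realigns: cooperate → 31(1+δ+…+δ^2); deviate → 32 + 13(δ+…+δ^2).
Cooperation is sustained iff (31−13)(δ+…+δ^2) ≥ 32−31.
δ+…+δ^2 = 1/6·(1−(1/6)^2)/(1−1/6) = 0.1944, and (32−31)/(31−13) = 0.0556.
0.1944 ≥ 0.0556, so cooperation is sustainable.

No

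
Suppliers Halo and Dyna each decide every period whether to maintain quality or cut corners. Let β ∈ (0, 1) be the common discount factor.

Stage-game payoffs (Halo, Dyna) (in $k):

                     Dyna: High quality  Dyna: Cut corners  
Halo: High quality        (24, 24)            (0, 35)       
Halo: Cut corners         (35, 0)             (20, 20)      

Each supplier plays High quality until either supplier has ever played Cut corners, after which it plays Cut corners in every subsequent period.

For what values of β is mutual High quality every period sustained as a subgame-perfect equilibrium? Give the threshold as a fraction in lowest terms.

Under grim trigger the critical discount factor is (T−C)/(T−P) with T = 35, C = 24, P = 20.
β* = (35−24)/(35−20) = 11/15.

11/15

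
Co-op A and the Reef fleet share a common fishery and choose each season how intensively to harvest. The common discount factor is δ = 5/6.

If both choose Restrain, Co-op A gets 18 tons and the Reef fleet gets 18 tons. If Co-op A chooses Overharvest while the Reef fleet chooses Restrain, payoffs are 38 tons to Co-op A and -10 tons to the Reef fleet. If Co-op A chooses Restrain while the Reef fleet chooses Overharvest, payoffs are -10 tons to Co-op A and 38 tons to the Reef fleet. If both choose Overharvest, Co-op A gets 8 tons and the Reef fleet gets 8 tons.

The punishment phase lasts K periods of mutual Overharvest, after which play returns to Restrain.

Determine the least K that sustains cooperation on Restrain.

No profitable deviation requires (18−8)(δ+…+δ^K) ≥ 38−18, i.e. δ+…+δ^K ≥ 2 ≈ 2.0000.
With δ = 5/6, the partial sums are K=1: 0.8333, K=2: 1.5278, K=3: 2.1065.
K = 3 is the first length at which the sum reaches 2.0000.

3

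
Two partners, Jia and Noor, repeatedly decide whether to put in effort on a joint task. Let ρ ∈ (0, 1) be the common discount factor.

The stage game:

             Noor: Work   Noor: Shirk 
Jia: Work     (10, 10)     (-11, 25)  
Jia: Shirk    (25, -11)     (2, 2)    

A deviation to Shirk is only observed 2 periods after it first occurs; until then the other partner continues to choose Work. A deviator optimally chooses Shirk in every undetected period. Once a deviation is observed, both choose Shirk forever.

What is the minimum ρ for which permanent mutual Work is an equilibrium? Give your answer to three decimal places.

0.808

The best deviation is to choose Shirk for all 2 undetected periods, earning 25 each, then 2 forever once detected.
Deviation value: 25(1−ρ^2)/(1−ρ) + 2ρ^2/(1−ρ); cooperation value: 10/(1−ρ).
IC: 10 ≥ 25(1−ρ^2) + 2ρ^2 = 25 − 23ρ^2.
So ρ^2 ≥ 15/23, giving ρ ≥ (15/23)^(1/2) ≈ 0.808.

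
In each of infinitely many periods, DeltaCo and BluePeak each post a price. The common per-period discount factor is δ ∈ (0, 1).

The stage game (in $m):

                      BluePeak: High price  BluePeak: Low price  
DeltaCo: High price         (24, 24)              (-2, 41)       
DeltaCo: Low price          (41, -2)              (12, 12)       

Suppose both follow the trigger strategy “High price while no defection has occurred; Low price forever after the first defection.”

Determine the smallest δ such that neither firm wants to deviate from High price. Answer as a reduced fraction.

17/29

One-period gain from deviating is 41 − 24 = 17. The loss is 24 − 12 = 12 in every subsequent period, with present value 12·δ/(1−δ).
Deviation is unprofitable when 12·δ/(1−δ) ≥ 17, i.e. δ/(1−δ) ≥ 17/12.
Equivalently δ ≥ 17/(17+12) = 17/29.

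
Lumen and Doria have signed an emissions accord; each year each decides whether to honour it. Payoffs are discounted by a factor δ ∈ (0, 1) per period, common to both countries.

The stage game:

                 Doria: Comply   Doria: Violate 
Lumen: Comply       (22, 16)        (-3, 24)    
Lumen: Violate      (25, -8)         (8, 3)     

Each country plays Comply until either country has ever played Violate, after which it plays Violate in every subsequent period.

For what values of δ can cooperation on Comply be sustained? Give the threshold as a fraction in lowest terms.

Lumen's threshold: (25−22)/(25−8) = 3/17.
Doria's threshold: (24−16)/(24−3) = 8/21.
3/17 < 8/21, so Doria binds and δ* = 8/21.

8/21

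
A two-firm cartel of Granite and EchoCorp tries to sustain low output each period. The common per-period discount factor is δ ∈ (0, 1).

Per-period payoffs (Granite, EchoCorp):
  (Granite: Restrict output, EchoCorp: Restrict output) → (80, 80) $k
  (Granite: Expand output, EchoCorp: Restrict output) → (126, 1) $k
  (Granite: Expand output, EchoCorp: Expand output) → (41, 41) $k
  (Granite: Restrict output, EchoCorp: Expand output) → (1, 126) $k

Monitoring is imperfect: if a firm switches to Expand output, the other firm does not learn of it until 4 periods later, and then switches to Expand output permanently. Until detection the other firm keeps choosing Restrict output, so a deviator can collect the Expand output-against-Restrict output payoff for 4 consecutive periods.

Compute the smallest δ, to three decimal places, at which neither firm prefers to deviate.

The best deviation is to choose Expand output for all 4 undetected periods, earning 126 each, then 41 forever once detected.
Deviation value: 126(1−δ^4)/(1−δ) + 41δ^4/(1−δ); cooperation value: 80/(1−δ).
IC: 80 ≥ 126(1−δ^4) + 41δ^4 = 126 − 85δ^4.
So δ^4 ≥ 46/85, giving δ ≥ (46/85)^(1/4) ≈ 0.858.

0.858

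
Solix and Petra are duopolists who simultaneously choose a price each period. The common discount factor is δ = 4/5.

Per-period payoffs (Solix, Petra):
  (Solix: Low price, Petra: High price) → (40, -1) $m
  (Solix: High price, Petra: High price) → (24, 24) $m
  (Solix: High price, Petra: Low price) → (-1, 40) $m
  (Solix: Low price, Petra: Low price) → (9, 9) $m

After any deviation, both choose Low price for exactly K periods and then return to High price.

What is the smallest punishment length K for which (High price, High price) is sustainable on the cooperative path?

2

IC: δ(1−δ^K)/(1−δ) ≥ (40−24)/(24−9) = 16/15.
With δ = 4/5: need 1 − δ^K ≥ 16/15·(1−4/5)/(4/5), i.e. δ^K ≤ 0.7333.
Since (4/5)^1 = 0.8000 and (4/5)^2 = 0.6400, the smallest such K is 2.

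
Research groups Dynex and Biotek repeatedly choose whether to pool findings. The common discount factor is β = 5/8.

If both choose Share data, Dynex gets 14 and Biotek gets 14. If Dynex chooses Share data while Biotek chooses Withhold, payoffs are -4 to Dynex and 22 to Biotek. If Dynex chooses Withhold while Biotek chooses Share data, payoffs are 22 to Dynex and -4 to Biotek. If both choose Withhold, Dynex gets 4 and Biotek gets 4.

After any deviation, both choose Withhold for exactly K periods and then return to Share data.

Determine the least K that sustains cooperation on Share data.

2

No profitable deviation requires (14−4)(β+…+β^K) ≥ 22−14, i.e. β+…+β^K ≥ 4/5 ≈ 0.8000.
With β = 5/8, the partial sums are K=1: 0.6250, K=2: 1.0156.
K = 2 is the first length at which the sum reaches 0.8000.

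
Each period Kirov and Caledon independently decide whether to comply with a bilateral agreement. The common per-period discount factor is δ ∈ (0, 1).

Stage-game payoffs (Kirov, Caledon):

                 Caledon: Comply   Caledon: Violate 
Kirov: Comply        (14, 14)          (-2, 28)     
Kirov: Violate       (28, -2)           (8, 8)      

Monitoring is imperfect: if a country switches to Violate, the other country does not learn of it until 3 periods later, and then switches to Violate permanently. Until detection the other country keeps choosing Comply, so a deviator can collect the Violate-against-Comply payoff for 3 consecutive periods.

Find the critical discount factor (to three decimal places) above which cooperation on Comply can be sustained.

0.888

The best deviation is to choose Violate for all 3 undetected periods, earning 28 each, then 8 forever once detected.
Deviation value: 28(1−δ^3)/(1−δ) + 8δ^3/(1−δ); cooperation value: 14/(1−δ).
IC: 14 ≥ 28(1−δ^3) + 8δ^3 = 28 − 20δ^3.
So δ^3 ≥ 14/20 = 7/10, giving δ ≥ (7/10)^(1/3) ≈ 0.888.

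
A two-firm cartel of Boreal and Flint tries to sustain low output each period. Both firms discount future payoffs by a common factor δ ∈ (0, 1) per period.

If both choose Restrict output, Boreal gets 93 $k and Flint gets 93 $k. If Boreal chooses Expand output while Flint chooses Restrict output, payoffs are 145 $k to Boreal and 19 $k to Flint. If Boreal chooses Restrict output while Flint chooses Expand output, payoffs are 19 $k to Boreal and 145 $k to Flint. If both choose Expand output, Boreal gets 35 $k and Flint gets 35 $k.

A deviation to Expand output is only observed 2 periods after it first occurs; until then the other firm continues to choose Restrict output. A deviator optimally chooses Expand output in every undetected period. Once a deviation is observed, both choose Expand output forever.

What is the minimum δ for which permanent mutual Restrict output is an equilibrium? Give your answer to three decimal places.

The best deviation is to choose Expand output for all 2 undetected periods, earning 145 each, then 35 forever once detected.
Deviation value: 145(1−δ^2)/(1−δ) + 35δ^2/(1−δ); cooperation value: 93/(1−δ).
IC: 93 ≥ 145(1−δ^2) + 35δ^2 = 145 − 110δ^2.
So δ^2 ≥ 52/110 = 26/55, giving δ ≥ (26/55)^(1/2) ≈ 0.688.

0.688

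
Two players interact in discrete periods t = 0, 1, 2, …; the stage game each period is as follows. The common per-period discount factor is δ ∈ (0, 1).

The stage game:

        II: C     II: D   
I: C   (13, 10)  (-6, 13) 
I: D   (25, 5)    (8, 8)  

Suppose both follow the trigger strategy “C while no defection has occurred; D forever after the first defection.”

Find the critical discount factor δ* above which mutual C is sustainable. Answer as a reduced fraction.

12/17

I's threshold: (25−13)/(25−8) = 12/17.
II's threshold: (13−10)/(13−8) = 3/5.
12/17 > 3/5, so I binds and δ* = 12/17.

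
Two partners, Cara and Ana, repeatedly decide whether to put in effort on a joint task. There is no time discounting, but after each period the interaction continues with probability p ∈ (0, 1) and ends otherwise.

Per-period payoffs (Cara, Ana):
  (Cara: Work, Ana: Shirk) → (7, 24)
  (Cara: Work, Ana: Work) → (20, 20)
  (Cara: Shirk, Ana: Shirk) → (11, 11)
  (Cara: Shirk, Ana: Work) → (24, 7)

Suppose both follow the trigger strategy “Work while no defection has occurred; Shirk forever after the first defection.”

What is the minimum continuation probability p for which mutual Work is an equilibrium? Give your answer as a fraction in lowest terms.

Expected cooperation value is 20 + p·20 + p²·20 + … = 20/(1−p); deviation gives 24 + p·11/(1−p).
20 ≥ 24(1−p) + 11p ⇒ 13p ≥ 4 ⇒ p ≥ 4/13.

4/13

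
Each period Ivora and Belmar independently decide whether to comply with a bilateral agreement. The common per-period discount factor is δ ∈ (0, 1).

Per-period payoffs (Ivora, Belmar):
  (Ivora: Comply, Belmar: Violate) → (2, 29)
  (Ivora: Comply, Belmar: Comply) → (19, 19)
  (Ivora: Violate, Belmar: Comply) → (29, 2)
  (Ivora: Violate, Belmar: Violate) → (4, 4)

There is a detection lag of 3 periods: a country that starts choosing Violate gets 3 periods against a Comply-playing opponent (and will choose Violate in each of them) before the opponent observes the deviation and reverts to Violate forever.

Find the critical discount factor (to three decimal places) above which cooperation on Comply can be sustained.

0.737

A deviator earns 29 for 3 periods, then 4 forever; cooperating earns 19 forever. Multiplying the IC by (1−δ):
19 ≥ 29(1−δ^3) + 4δ^3, so 25·δ^3 ≥ 10 and δ^3 ≥ 2/5.
δ ≥ (2/5)^(1/3) ≈ 0.737.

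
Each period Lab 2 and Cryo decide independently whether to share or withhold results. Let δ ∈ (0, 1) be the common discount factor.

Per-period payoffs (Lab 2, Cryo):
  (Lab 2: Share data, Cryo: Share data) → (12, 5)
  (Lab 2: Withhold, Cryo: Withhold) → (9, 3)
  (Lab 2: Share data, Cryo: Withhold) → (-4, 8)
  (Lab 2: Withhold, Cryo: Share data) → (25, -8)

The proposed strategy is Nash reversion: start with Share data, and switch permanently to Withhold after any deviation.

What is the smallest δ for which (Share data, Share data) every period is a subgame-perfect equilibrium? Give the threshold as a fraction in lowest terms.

For Lab 2: deviation gain 25−12 = 13, per-period punishment loss 12−9 = 3. IC gives δ ≥ 13/16.
For Cryo: gain 3, loss 2 per period, so δ ≥ 3/5.
The tighter constraint is Lab 2's, so cooperation needs δ ≥ 13/16.

13/16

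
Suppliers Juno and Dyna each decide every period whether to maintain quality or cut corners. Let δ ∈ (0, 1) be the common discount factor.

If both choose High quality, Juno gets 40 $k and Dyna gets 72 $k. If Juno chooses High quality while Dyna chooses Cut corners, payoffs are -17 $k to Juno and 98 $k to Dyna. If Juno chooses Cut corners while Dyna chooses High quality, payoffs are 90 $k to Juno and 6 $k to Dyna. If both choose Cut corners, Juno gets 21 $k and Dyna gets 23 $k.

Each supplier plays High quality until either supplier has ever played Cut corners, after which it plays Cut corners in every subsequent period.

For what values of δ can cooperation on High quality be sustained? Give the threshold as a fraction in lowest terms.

Juno's threshold: (90−40)/(90−21) = 50/69.
Dyna's threshold: (98−72)/(98−23) = 26/75.
50/69 > 26/75, so Juno binds and δ* = 50/69.

50/69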